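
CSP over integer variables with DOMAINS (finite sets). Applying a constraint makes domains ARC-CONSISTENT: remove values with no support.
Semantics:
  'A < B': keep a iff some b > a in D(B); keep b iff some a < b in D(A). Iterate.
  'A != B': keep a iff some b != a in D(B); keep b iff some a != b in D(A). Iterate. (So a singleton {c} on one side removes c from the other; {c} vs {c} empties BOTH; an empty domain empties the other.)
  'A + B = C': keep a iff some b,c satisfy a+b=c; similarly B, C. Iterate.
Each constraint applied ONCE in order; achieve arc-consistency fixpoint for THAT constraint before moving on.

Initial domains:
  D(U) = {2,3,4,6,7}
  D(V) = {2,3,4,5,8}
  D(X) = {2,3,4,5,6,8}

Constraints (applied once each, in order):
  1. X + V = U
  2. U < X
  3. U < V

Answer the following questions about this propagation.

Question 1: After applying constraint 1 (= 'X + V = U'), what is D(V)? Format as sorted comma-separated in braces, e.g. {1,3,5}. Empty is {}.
Constraint 1 (X + V = U) on D(X)={2,3,4,5,6,8} D(V)={2,3,4,5,8} D(U)={2,3,4,6,7}: X {2,3,4,5,6,8}->{2,3,4,5}; V {2,3,4,5,8}->{2,3,4,5}; U {2,3,4,6,7}->{4,6,7}
So after constraint 1: D(V) = {2,3,4,5}

Answer: {2,3,4,5}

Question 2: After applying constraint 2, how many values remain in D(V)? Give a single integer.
Answer: 4

Derivation:
Constraint 1 (X + V = U) on D(X)={2,3,4,5,6,8} D(V)={2,3,4,5,8} D(U)={2,3,4,6,7}: X {2,3,4,5,6,8}->{2,3,4,5}; V {2,3,4,5,8}->{2,3,4,5}; U {2,3,4,6,7}->{4,6,7}
Constraint 2 (U < X) on D(U)={4,6,7} D(X)={2,3,4,5}: U {4,6,7}->{4}; X {2,3,4,5}->{5}
So after constraint 2: D(V)={2,3,4,5}, size = 4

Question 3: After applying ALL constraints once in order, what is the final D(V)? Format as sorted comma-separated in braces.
Constraint 1 (X + V = U) on D(X)={2,3,4,5,6,8} D(V)={2,3,4,5,8} D(U)={2,3,4,6,7}: X {2,3,4,5,6,8}->{2,3,4,5}; V {2,3,4,5,8}->{2,3,4,5}; U {2,3,4,6,7}->{4,6,7}
Constraint 2 (U < X) on D(U)={4,6,7} D(X)={2,3,4,5}: U {4,6,7}->{4}; X {2,3,4,5}->{5}
Constraint 3 (U < V) on D(U)={4} D(V)={2,3,4,5}: V {2,3,4,5}->{5}
So after all 3 constraints: D(V) = {5}

Answer: {5}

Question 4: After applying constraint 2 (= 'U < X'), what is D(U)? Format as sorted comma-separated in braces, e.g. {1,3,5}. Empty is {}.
Answer: {4}

Derivation:
Constraint 1 (X + V = U) on D(X)={2,3,4,5,6,8} D(V)={2,3,4,5,8} D(U)={2,3,4,6,7}: X {2,3,4,5,6,8}->{2,3,4,5}; V {2,3,4,5,8}->{2,3,4,5}; U {2,3,4,6,7}->{4,6,7}
Constraint 2 (U < X) on D(U)={4,6,7} D(X)={2,3,4,5}: U {4,6,7}->{4}; X {2,3,4,5}->{5}
So after constraint 2: D(U) = {4}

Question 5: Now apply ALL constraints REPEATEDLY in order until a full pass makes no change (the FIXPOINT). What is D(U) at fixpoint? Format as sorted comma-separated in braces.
pass 0 (initial): D(U)={2,3,4,6,7}
pass 1: U {2,3,4,6,7}->{4}; V {2,3,4,5,8}->{5}; X {2,3,4,5,6,8}->{5}
pass 2: U {4}->{}; V {5}->{}; X {5}->{}
pass 3: no change
Fixpoint after 3 passes: D(U) = {}

Answer: {}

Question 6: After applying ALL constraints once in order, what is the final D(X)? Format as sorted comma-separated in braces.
Constraint 1 (X + V = U) on D(X)={2,3,4,5,6,8} D(V)={2,3,4,5,8} D(U)={2,3,4,6,7}: X {2,3,4,5,6,8}->{2,3,4,5}; V {2,3,4,5,8}->{2,3,4,5}; U {2,3,4,6,7}->{4,6,7}
Constraint 2 (U < X) on D(U)={4,6,7} D(X)={2,3,4,5}: U {4,6,7}->{4}; X {2,3,4,5}->{5}
Constraint 3 (U < V) on D(U)={4} D(V)={2,3,4,5}: V {2,3,4,5}->{5}
So after all 3 constraints: D(X) = {5}

Answer: {5}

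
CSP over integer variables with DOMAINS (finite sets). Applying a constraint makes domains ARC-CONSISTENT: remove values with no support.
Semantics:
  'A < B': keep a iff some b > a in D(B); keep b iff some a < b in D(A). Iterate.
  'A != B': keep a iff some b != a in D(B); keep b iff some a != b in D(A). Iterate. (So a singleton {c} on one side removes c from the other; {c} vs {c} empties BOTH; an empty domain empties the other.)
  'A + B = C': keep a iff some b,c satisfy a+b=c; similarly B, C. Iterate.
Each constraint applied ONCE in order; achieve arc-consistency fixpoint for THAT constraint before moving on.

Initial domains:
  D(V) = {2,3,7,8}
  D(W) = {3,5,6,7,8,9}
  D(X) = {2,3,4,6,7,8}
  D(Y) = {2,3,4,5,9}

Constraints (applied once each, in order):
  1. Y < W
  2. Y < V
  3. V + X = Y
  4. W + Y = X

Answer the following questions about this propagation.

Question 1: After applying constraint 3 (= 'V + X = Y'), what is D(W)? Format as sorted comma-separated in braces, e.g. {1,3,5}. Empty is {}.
Constraint 1 (Y < W) on D(Y)={2,3,4,5,9} D(W)={3,5,6,7,8,9}: Y {2,3,4,5,9}->{2,3,4,5}
Constraint 2 (Y < V) on D(Y)={2,3,4,5} D(V)={2,3,7,8}: V {2,3,7,8}->{3,7,8}
Constraint 3 (V + X = Y) on D(V)={3,7,8} D(X)={2,3,4,6,7,8} D(Y)={2,3,4,5}: V {3,7,8}->{3}; X {2,3,4,6,7,8}->{2}; Y {2,3,4,5}->{5}
So after constraint 3: D(W) = {3,5,6,7,8,9}

Answer: {3,5,6,7,8,9}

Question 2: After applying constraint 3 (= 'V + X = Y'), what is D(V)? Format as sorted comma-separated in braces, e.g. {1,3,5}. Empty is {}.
Answer: {3}

Derivation:
Constraint 1 (Y < W) on D(Y)={2,3,4,5,9} D(W)={3,5,6,7,8,9}: Y {2,3,4,5,9}->{2,3,4,5}
Constraint 2 (Y < V) on D(Y)={2,3,4,5} D(V)={2,3,7,8}: V {2,3,7,8}->{3,7,8}
Constraint 3 (V + X = Y) on D(V)={3,7,8} D(X)={2,3,4,6,7,8} D(Y)={2,3,4,5}: V {3,7,8}->{3}; X {2,3,4,6,7,8}->{2}; Y {2,3,4,5}->{5}
So after constraint 3: D(V) = {3}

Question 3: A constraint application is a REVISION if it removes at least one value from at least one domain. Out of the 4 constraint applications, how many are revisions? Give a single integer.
Answer: 4

Derivation:
Constraint 1 (Y < W) on D(Y)={2,3,4,5,9} D(W)={3,5,6,7,8,9}: Y {2,3,4,5,9}->{2,3,4,5} => REVISION
Constraint 2 (Y < V) on D(Y)={2,3,4,5} D(V)={2,3,7,8}: V {2,3,7,8}->{3,7,8} => REVISION
Constraint 3 (V + X = Y) on D(V)={3,7,8} D(X)={2,3,4,6,7,8} D(Y)={2,3,4,5}: V {3,7,8}->{3}; X {2,3,4,6,7,8}->{2}; Y {2,3,4,5}->{5} => REVISION
Constraint 4 (W + Y = X) on D(W)={3,5,6,7,8,9} D(Y)={5} D(X)={2}: W {3,5,6,7,8,9}->{}; Y {5}->{}; X {2}->{} => REVISION
Total revisions = 4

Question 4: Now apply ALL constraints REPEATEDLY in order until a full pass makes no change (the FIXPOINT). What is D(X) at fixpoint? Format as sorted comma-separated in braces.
pass 0 (initial): D(X)={2,3,4,6,7,8}
pass 1: V {2,3,7,8}->{3}; W {3,5,6,7,8,9}->{}; X {2,3,4,6,7,8}->{}; Y {2,3,4,5,9}->{}
pass 2: V {3}->{}
pass 3: no change
Fixpoint after 3 passes: D(X) = {}

Answer: {}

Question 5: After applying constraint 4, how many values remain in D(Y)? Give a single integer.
Constraint 1 (Y < W) on D(Y)={2,3,4,5,9} D(W)={3,5,6,7,8,9}: Y {2,3,4,5,9}->{2,3,4,5}
Constraint 2 (Y < V) on D(Y)={2,3,4,5} D(V)={2,3,7,8}: V {2,3,7,8}->{3,7,8}
Constraint 3 (V + X = Y) on D(V)={3,7,8} D(X)={2,3,4,6,7,8} D(Y)={2,3,4,5}: V {3,7,8}->{3}; X {2,3,4,6,7,8}->{2}; Y {2,3,4,5}->{5}
Constraint 4 (W + Y = X) on D(W)={3,5,6,7,8,9} D(Y)={5} D(X)={2}: W {3,5,6,7,8,9}->{}; Y {5}->{}; X {2}->{}
So after constraint 4: D(Y)={}, size = 0

Answer: 0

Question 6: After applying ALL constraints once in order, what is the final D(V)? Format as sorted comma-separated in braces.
Constraint 1 (Y < W) on D(Y)={2,3,4,5,9} D(W)={3,5,6,7,8,9}: Y {2,3,4,5,9}->{2,3,4,5}
Constraint 2 (Y < V) on D(Y)={2,3,4,5} D(V)={2,3,7,8}: V {2,3,7,8}->{3,7,8}
Constraint 3 (V + X = Y) on D(V)={3,7,8} D(X)={2,3,4,6,7,8} D(Y)={2,3,4,5}: V {3,7,8}->{3}; X {2,3,4,6,7,8}->{2}; Y {2,3,4,5}->{5}
Constraint 4 (W + Y = X) on D(W)={3,5,6,7,8,9} D(Y)={5} D(X)={2}: W {3,5,6,7,8,9}->{}; Y {5}->{}; X {2}->{}
So after all 4 constraints: D(V) = {3}

Answer: {3}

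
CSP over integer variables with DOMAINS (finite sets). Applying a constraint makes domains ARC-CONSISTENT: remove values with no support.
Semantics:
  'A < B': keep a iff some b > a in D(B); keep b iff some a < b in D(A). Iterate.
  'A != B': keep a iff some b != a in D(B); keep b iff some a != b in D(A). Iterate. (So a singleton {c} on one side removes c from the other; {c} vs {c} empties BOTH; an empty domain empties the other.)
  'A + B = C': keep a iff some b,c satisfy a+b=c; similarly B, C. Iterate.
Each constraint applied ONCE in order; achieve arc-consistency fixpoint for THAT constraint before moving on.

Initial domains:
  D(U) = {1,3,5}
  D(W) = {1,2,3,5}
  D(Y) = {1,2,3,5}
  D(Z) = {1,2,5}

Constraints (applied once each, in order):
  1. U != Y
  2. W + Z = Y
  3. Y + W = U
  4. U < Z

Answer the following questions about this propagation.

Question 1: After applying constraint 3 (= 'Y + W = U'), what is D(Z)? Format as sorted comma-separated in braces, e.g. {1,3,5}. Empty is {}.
Constraint 1 (U != Y) on D(U)={1,3,5} D(Y)={1,2,3,5}: no change
Constraint 2 (W + Z = Y) on D(W)={1,2,3,5} D(Z)={1,2,5} D(Y)={1,2,3,5}: W {1,2,3,5}->{1,2,3}; Z {1,2,5}->{1,2}; Y {1,2,3,5}->{2,3,5}
Constraint 3 (Y + W = U) on D(Y)={2,3,5} D(W)={1,2,3} D(U)={1,3,5}: Y {2,3,5}->{2,3}; U {1,3,5}->{3,5}
So after constraint 3: D(Z) = {1,2}

Answer: {1,2}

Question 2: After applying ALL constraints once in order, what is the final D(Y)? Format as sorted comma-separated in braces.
Constraint 1 (U != Y) on D(U)={1,3,5} D(Y)={1,2,3,5}: no change
Constraint 2 (W + Z = Y) on D(W)={1,2,3,5} D(Z)={1,2,5} D(Y)={1,2,3,5}: W {1,2,3,5}->{1,2,3}; Z {1,2,5}->{1,2}; Y {1,2,3,5}->{2,3,5}
Constraint 3 (Y + W = U) on D(Y)={2,3,5} D(W)={1,2,3} D(U)={1,3,5}: Y {2,3,5}->{2,3}; U {1,3,5}->{3,5}
Constraint 4 (U < Z) on D(U)={3,5} D(Z)={1,2}: U {3,5}->{}; Z {1,2}->{}
So after all 4 constraints: D(Y) = {2,3}

Answer: {2,3}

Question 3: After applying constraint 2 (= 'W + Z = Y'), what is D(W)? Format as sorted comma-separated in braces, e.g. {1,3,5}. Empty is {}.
Answer: {1,2,3}

Derivation:
Constraint 1 (U != Y) on D(U)={1,3,5} D(Y)={1,2,3,5}: no change
Constraint 2 (W + Z = Y) on D(W)={1,2,3,5} D(Z)={1,2,5} D(Y)={1,2,3,5}: W {1,2,3,5}->{1,2,3}; Z {1,2,5}->{1,2}; Y {1,2,3,5}->{2,3,5}
So after constraint 2: D(W) = {1,2,3}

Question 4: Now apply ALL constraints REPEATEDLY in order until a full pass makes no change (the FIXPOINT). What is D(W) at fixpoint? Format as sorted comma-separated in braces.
pass 0 (initial): D(W)={1,2,3,5}
pass 1: U {1,3,5}->{}; W {1,2,3,5}->{1,2,3}; Y {1,2,3,5}->{2,3}; Z {1,2,5}->{}
pass 2: W {1,2,3}->{}; Y {2,3}->{}
pass 3: no change
Fixpoint after 3 passes: D(W) = {}

Answer: {}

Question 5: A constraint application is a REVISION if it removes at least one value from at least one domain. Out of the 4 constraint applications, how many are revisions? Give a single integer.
Constraint 1 (U != Y) on D(U)={1,3,5} D(Y)={1,2,3,5}: no change => not a revision
Constraint 2 (W + Z = Y) on D(W)={1,2,3,5} D(Z)={1,2,5} D(Y)={1,2,3,5}: W {1,2,3,5}->{1,2,3}; Z {1,2,5}->{1,2}; Y {1,2,3,5}->{2,3,5} => REVISION
Constraint 3 (Y + W = U) on D(Y)={2,3,5} D(W)={1,2,3} D(U)={1,3,5}: Y {2,3,5}->{2,3}; U {1,3,5}->{3,5} => REVISION
Constraint 4 (U < Z) on D(U)={3,5} D(Z)={1,2}: U {3,5}->{}; Z {1,2}->{} => REVISION
Total revisions = 3

Answer: 3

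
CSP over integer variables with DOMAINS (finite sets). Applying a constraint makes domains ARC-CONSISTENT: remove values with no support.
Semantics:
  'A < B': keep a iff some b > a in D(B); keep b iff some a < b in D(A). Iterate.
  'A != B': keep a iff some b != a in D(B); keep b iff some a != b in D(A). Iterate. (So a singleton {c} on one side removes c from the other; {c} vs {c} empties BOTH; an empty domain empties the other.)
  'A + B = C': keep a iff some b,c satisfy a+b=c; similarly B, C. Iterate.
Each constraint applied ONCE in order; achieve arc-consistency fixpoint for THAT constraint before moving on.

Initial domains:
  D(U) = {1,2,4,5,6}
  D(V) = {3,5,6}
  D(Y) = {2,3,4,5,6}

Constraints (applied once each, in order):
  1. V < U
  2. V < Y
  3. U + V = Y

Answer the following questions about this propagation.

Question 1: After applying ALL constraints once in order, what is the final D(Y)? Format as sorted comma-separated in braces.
Answer: {}

Derivation:
Constraint 1 (V < U) on D(V)={3,5,6} D(U)={1,2,4,5,6}: V {3,5,6}->{3,5}; U {1,2,4,5,6}->{4,5,6}
Constraint 2 (V < Y) on D(V)={3,5} D(Y)={2,3,4,5,6}: Y {2,3,4,5,6}->{4,5,6}
Constraint 3 (U + V = Y) on D(U)={4,5,6} D(V)={3,5} D(Y)={4,5,6}: U {4,5,6}->{}; V {3,5}->{}; Y {4,5,6}->{}
So after all 3 constraints: D(Y) = {}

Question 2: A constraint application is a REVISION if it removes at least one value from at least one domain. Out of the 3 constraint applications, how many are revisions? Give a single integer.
Constraint 1 (V < U) on D(V)={3,5,6} D(U)={1,2,4,5,6}: V {3,5,6}->{3,5}; U {1,2,4,5,6}->{4,5,6} => REVISION
Constraint 2 (V < Y) on D(V)={3,5} D(Y)={2,3,4,5,6}: Y {2,3,4,5,6}->{4,5,6} => REVISION
Constraint 3 (U + V = Y) on D(U)={4,5,6} D(V)={3,5} D(Y)={4,5,6}: U {4,5,6}->{}; V {3,5}->{}; Y {4,5,6}->{} => REVISION
Total revisions = 3

Answer: 3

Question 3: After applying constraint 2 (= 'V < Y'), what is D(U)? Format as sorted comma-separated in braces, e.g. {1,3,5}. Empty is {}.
Constraint 1 (V < U) on D(V)={3,5,6} D(U)={1,2,4,5,6}: V {3,5,6}->{3,5}; U {1,2,4,5,6}->{4,5,6}
Constraint 2 (V < Y) on D(V)={3,5} D(Y)={2,3,4,5,6}: Y {2,3,4,5,6}->{4,5,6}
So after constraint 2: D(U) = {4,5,6}

Answer: {4,5,6}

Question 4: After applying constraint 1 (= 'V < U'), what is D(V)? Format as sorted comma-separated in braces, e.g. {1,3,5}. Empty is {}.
Answer: {3,5}

Derivation:
Constraint 1 (V < U) on D(V)={3,5,6} D(U)={1,2,4,5,6}: V {3,5,6}->{3,5}; U {1,2,4,5,6}->{4,5,6}
So after constraint 1: D(V) = {3,5}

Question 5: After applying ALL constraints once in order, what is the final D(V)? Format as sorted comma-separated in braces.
Constraint 1 (V < U) on D(V)={3,5,6} D(U)={1,2,4,5,6}: V {3,5,6}->{3,5}; U {1,2,4,5,6}->{4,5,6}
Constraint 2 (V < Y) on D(V)={3,5} D(Y)={2,3,4,5,6}: Y {2,3,4,5,6}->{4,5,6}
Constraint 3 (U + V = Y) on D(U)={4,5,6} D(V)={3,5} D(Y)={4,5,6}: U {4,5,6}->{}; V {3,5}->{}; Y {4,5,6}->{}
So after all 3 constraints: D(V) = {}

Answer: {}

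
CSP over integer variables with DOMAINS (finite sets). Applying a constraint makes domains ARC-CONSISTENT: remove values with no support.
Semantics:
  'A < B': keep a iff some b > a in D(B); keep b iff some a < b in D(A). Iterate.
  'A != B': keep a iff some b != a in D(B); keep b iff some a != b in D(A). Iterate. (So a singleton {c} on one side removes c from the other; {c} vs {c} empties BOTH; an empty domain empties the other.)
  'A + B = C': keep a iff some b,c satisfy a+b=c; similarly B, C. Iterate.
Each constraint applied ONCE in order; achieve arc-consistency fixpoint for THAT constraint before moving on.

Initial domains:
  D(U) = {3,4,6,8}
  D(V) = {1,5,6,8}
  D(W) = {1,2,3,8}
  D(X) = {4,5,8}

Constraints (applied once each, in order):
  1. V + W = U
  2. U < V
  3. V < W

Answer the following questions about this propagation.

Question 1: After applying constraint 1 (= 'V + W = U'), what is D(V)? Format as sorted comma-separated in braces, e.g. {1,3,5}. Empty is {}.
Constraint 1 (V + W = U) on D(V)={1,5,6,8} D(W)={1,2,3,8} D(U)={3,4,6,8}: V {1,5,6,8}->{1,5,6}; W {1,2,3,8}->{1,2,3}
So after constraint 1: D(V) = {1,5,6}

Answer: {1,5,6}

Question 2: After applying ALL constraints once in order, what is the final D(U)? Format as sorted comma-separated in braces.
Answer: {3,4}

Derivation:
Constraint 1 (V + W = U) on D(V)={1,5,6,8} D(W)={1,2,3,8} D(U)={3,4,6,8}: V {1,5,6,8}->{1,5,6}; W {1,2,3,8}->{1,2,3}
Constraint 2 (U < V) on D(U)={3,4,6,8} D(V)={1,5,6}: U {3,4,6,8}->{3,4}; V {1,5,6}->{5,6}
Constraint 3 (V < W) on D(V)={5,6} D(W)={1,2,3}: V {5,6}->{}; W {1,2,3}->{}
So after all 3 constraints: D(U) = {3,4}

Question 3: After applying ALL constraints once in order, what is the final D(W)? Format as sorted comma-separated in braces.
Constraint 1 (V + W = U) on D(V)={1,5,6,8} D(W)={1,2,3,8} D(U)={3,4,6,8}: V {1,5,6,8}->{1,5,6}; W {1,2,3,8}->{1,2,3}
Constraint 2 (U < V) on D(U)={3,4,6,8} D(V)={1,5,6}: U {3,4,6,8}->{3,4}; V {1,5,6}->{5,6}
Constraint 3 (V < W) on D(V)={5,6} D(W)={1,2,3}: V {5,6}->{}; W {1,2,3}->{}
So after all 3 constraints: D(W) = {}

Answer: {}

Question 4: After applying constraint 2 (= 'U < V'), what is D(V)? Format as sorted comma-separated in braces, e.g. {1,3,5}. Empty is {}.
Answer: {5,6}

Derivation:
Constraint 1 (V + W = U) on D(V)={1,5,6,8} D(W)={1,2,3,8} D(U)={3,4,6,8}: V {1,5,6,8}->{1,5,6}; W {1,2,3,8}->{1,2,3}
Constraint 2 (U < V) on D(U)={3,4,6,8} D(V)={1,5,6}: U {3,4,6,8}->{3,4}; V {1,5,6}->{5,6}
So after constraint 2: D(V) = {5,6}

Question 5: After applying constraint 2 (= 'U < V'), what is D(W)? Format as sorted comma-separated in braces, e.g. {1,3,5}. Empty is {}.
Constraint 1 (V + W = U) on D(V)={1,5,6,8} D(W)={1,2,3,8} D(U)={3,4,6,8}: V {1,5,6,8}->{1,5,6}; W {1,2,3,8}->{1,2,3}
Constraint 2 (U < V) on D(U)={3,4,6,8} D(V)={1,5,6}: U {3,4,6,8}->{3,4}; V {1,5,6}->{5,6}
So after constraint 2: D(W) = {1,2,3}

Answer: {1,2,3}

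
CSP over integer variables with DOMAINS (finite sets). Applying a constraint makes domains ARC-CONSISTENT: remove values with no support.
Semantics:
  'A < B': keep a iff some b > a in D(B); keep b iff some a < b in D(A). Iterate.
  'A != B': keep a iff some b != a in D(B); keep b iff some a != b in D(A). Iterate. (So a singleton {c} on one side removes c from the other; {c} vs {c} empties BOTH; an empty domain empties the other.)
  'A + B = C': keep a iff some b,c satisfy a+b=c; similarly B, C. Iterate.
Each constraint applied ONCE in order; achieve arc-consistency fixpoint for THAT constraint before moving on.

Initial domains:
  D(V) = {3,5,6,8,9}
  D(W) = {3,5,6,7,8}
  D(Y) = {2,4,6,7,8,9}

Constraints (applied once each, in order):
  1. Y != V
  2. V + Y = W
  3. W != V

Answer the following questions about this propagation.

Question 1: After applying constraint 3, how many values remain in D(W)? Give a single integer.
Answer: 3

Derivation:
Constraint 1 (Y != V) on D(Y)={2,4,6,7,8,9} D(V)={3,5,6,8,9}: no change
Constraint 2 (V + Y = W) on D(V)={3,5,6,8,9} D(Y)={2,4,6,7,8,9} D(W)={3,5,6,7,8}: V {3,5,6,8,9}->{3,5,6}; Y {2,4,6,7,8,9}->{2,4}; W {3,5,6,7,8}->{5,7,8}
Constraint 3 (W != V) on D(W)={5,7,8} D(V)={3,5,6}: no change
So after constraint 3: D(W)={5,7,8}, size = 3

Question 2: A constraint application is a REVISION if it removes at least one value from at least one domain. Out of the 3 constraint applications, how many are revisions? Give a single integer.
Answer: 1

Derivation:
Constraint 1 (Y != V) on D(Y)={2,4,6,7,8,9} D(V)={3,5,6,8,9}: no change => not a revision
Constraint 2 (V + Y = W) on D(V)={3,5,6,8,9} D(Y)={2,4,6,7,8,9} D(W)={3,5,6,7,8}: V {3,5,6,8,9}->{3,5,6}; Y {2,4,6,7,8,9}->{2,4}; W {3,5,6,7,8}->{5,7,8} => REVISION
Constraint 3 (W != V) on D(W)={5,7,8} D(V)={3,5,6}: no change => not a revision
Total revisions = 1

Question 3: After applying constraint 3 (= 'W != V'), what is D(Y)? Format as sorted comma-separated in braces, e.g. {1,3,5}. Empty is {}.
Answer: {2,4}

Derivation:
Constraint 1 (Y != V) on D(Y)={2,4,6,7,8,9} D(V)={3,5,6,8,9}: no change
Constraint 2 (V + Y = W) on D(V)={3,5,6,8,9} D(Y)={2,4,6,7,8,9} D(W)={3,5,6,7,8}: V {3,5,6,8,9}->{3,5,6}; Y {2,4,6,7,8,9}->{2,4}; W {3,5,6,7,8}->{5,7,8}
Constraint 3 (W != V) on D(W)={5,7,8} D(V)={3,5,6}: no change
So after constraint 3: D(Y) = {2,4}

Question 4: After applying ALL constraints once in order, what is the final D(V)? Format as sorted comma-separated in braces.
Answer: {3,5,6}

Derivation:
Constraint 1 (Y != V) on D(Y)={2,4,6,7,8,9} D(V)={3,5,6,8,9}: no change
Constraint 2 (V + Y = W) on D(V)={3,5,6,8,9} D(Y)={2,4,6,7,8,9} D(W)={3,5,6,7,8}: V {3,5,6,8,9}->{3,5,6}; Y {2,4,6,7,8,9}->{2,4}; W {3,5,6,7,8}->{5,7,8}
Constraint 3 (W != V) on D(W)={5,7,8} D(V)={3,5,6}: no change
So after all 3 constraints: D(V) = {3,5,6}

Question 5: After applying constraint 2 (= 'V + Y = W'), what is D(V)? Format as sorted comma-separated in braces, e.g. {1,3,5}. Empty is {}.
Constraint 1 (Y != V) on D(Y)={2,4,6,7,8,9} D(V)={3,5,6,8,9}: no change
Constraint 2 (V + Y = W) on D(V)={3,5,6,8,9} D(Y)={2,4,6,7,8,9} D(W)={3,5,6,7,8}: V {3,5,6,8,9}->{3,5,6}; Y {2,4,6,7,8,9}->{2,4}; W {3,5,6,7,8}->{5,7,8}
So after constraint 2: D(V) = {3,5,6}

Answer: {3,5,6}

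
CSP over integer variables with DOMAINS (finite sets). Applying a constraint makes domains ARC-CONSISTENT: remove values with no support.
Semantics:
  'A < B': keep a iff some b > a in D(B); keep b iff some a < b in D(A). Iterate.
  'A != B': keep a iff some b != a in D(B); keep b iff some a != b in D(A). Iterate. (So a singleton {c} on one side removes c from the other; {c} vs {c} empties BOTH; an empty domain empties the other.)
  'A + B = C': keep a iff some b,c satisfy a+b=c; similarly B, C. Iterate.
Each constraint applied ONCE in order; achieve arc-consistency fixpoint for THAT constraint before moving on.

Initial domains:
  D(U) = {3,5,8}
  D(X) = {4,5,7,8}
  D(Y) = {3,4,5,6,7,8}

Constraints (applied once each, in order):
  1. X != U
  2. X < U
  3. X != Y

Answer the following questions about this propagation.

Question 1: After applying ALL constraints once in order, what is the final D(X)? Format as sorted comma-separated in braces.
Constraint 1 (X != U) on D(X)={4,5,7,8} D(U)={3,5,8}: no change
Constraint 2 (X < U) on D(X)={4,5,7,8} D(U)={3,5,8}: X {4,5,7,8}->{4,5,7}; U {3,5,8}->{5,8}
Constraint 3 (X != Y) on D(X)={4,5,7} D(Y)={3,4,5,6,7,8}: no change
So after all 3 constraints: D(X) = {4,5,7}

Answer: {4,5,7}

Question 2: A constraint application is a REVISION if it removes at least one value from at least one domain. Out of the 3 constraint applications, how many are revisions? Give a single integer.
Answer: 1

Derivation:
Constraint 1 (X != U) on D(X)={4,5,7,8} D(U)={3,5,8}: no change => not a revision
Constraint 2 (X < U) on D(X)={4,5,7,8} D(U)={3,5,8}: X {4,5,7,8}->{4,5,7}; U {3,5,8}->{5,8} => REVISION
Constraint 3 (X != Y) on D(X)={4,5,7} D(Y)={3,4,5,6,7,8}: no change => not a revision
Total revisions = 1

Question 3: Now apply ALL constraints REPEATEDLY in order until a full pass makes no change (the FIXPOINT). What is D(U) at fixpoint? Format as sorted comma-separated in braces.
pass 0 (initial): D(U)={3,5,8}
pass 1: U {3,5,8}->{5,8}; X {4,5,7,8}->{4,5,7}
pass 2: no change
Fixpoint after 2 passes: D(U) = {5,8}

Answer: {5,8}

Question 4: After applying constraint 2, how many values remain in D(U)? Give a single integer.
Constraint 1 (X != U) on D(X)={4,5,7,8} D(U)={3,5,8}: no change
Constraint 2 (X < U) on D(X)={4,5,7,8} D(U)={3,5,8}: X {4,5,7,8}->{4,5,7}; U {3,5,8}->{5,8}
So after constraint 2: D(U)={5,8}, size = 2

Answer: 2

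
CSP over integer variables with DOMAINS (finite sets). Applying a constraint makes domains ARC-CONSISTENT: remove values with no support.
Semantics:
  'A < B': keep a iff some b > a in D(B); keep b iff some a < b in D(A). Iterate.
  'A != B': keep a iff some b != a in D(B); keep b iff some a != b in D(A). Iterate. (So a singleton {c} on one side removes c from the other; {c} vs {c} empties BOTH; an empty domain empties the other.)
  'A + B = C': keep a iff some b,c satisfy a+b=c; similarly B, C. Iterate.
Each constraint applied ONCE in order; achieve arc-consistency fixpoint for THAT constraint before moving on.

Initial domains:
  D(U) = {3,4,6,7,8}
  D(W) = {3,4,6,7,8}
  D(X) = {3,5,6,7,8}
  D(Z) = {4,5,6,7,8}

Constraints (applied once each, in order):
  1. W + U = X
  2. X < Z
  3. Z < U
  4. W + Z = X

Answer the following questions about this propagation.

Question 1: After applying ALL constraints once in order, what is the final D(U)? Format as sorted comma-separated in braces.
Answer: {}

Derivation:
Constraint 1 (W + U = X) on D(W)={3,4,6,7,8} D(U)={3,4,6,7,8} D(X)={3,5,6,7,8}: W {3,4,6,7,8}->{3,4}; U {3,4,6,7,8}->{3,4}; X {3,5,6,7,8}->{6,7,8}
Constraint 2 (X < Z) on D(X)={6,7,8} D(Z)={4,5,6,7,8}: X {6,7,8}->{6,7}; Z {4,5,6,7,8}->{7,8}
Constraint 3 (Z < U) on D(Z)={7,8} D(U)={3,4}: Z {7,8}->{}; U {3,4}->{}
Constraint 4 (W + Z = X) on D(W)={3,4} D(Z)={} D(X)={6,7}: W {3,4}->{}; X {6,7}->{}
So after all 4 constraints: D(U) = {}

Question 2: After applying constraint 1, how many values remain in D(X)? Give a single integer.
Constraint 1 (W + U = X) on D(W)={3,4,6,7,8} D(U)={3,4,6,7,8} D(X)={3,5,6,7,8}: W {3,4,6,7,8}->{3,4}; U {3,4,6,7,8}->{3,4}; X {3,5,6,7,8}->{6,7,8}
So after constraint 1: D(X)={6,7,8}, size = 3

Answer: 3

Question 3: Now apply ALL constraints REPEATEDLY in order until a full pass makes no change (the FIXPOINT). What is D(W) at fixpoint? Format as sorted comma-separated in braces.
Answer: {}

Derivation:
pass 0 (initial): D(W)={3,4,6,7,8}
pass 1: U {3,4,6,7,8}->{}; W {3,4,6,7,8}->{}; X {3,5,6,7,8}->{}; Z {4,5,6,7,8}->{}
pass 2: no change
Fixpoint after 2 passes: D(W) = {}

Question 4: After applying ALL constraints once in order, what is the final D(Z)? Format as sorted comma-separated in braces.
Answer: {}

Derivation:
Constraint 1 (W + U = X) on D(W)={3,4,6,7,8} D(U)={3,4,6,7,8} D(X)={3,5,6,7,8}: W {3,4,6,7,8}->{3,4}; U {3,4,6,7,8}->{3,4}; X {3,5,6,7,8}->{6,7,8}
Constraint 2 (X < Z) on D(X)={6,7,8} D(Z)={4,5,6,7,8}: X {6,7,8}->{6,7}; Z {4,5,6,7,8}->{7,8}
Constraint 3 (Z < U) on D(Z)={7,8} D(U)={3,4}: Z {7,8}->{}; U {3,4}->{}
Constraint 4 (W + Z = X) on D(W)={3,4} D(Z)={} D(X)={6,7}: W {3,4}->{}; X {6,7}->{}
So after all 4 constraints: D(Z) = {}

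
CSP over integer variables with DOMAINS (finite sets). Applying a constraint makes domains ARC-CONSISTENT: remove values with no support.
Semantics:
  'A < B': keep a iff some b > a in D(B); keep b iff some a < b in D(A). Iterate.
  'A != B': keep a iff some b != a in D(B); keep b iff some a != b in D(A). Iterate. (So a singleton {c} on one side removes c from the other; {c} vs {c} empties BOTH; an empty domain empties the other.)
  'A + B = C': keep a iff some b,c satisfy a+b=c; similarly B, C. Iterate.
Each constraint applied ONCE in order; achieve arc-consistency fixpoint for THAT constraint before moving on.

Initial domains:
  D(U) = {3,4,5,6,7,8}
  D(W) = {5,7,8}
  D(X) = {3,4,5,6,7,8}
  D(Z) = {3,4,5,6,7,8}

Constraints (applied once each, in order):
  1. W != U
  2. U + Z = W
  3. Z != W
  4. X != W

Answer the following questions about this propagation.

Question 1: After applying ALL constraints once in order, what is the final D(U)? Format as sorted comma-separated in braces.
Answer: {3,4,5}

Derivation:
Constraint 1 (W != U) on D(W)={5,7,8} D(U)={3,4,5,6,7,8}: no change
Constraint 2 (U + Z = W) on D(U)={3,4,5,6,7,8} D(Z)={3,4,5,6,7,8} D(W)={5,7,8}: U {3,4,5,6,7,8}->{3,4,5}; Z {3,4,5,6,7,8}->{3,4,5}; W {5,7,8}->{7,8}
Constraint 3 (Z != W) on D(Z)={3,4,5} D(W)={7,8}: no change
Constraint 4 (X != W) on D(X)={3,4,5,6,7,8} D(W)={7,8}: no change
So after all 4 constraints: D(U) = {3,4,5}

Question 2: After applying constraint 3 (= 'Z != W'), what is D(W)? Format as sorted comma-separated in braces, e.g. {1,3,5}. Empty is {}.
Answer: {7,8}

Derivation:
Constraint 1 (W != U) on D(W)={5,7,8} D(U)={3,4,5,6,7,8}: no change
Constraint 2 (U + Z = W) on D(U)={3,4,5,6,7,8} D(Z)={3,4,5,6,7,8} D(W)={5,7,8}: U {3,4,5,6,7,8}->{3,4,5}; Z {3,4,5,6,7,8}->{3,4,5}; W {5,7,8}->{7,8}
Constraint 3 (Z != W) on D(Z)={3,4,5} D(W)={7,8}: no change
So after constraint 3: D(W) = {7,8}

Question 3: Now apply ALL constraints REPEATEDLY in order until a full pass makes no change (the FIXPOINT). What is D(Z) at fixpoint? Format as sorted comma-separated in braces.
pass 0 (initial): D(Z)={3,4,5,6,7,8}
pass 1: U {3,4,5,6,7,8}->{3,4,5}; W {5,7,8}->{7,8}; Z {3,4,5,6,7,8}->{3,4,5}
pass 2: no change
Fixpoint after 2 passes: D(Z) = {3,4,5}

Answer: {3,4,5}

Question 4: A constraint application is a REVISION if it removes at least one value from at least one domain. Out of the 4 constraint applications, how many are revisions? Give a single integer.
Answer: 1

Derivation:
Constraint 1 (W != U) on D(W)={5,7,8} D(U)={3,4,5,6,7,8}: no change => not a revision
Constraint 2 (U + Z = W) on D(U)={3,4,5,6,7,8} D(Z)={3,4,5,6,7,8} D(W)={5,7,8}: U {3,4,5,6,7,8}->{3,4,5}; Z {3,4,5,6,7,8}->{3,4,5}; W {5,7,8}->{7,8} => REVISION
Constraint 3 (Z != W) on D(Z)={3,4,5} D(W)={7,8}: no change => not a revision
Constraint 4 (X != W) on D(X)={3,4,5,6,7,8} D(W)={7,8}: no change => not a revision
Total revisions = 1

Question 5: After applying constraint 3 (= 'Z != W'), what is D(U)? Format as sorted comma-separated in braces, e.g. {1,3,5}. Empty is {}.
Answer: {3,4,5}

Derivation:
Constraint 1 (W != U) on D(W)={5,7,8} D(U)={3,4,5,6,7,8}: no change
Constraint 2 (U + Z = W) on D(U)={3,4,5,6,7,8} D(Z)={3,4,5,6,7,8} D(W)={5,7,8}: U {3,4,5,6,7,8}->{3,4,5}; Z {3,4,5,6,7,8}->{3,4,5}; W {5,7,8}->{7,8}
Constraint 3 (Z != W) on D(Z)={3,4,5} D(W)={7,8}: no change
So after constraint 3: D(U) = {3,4,5}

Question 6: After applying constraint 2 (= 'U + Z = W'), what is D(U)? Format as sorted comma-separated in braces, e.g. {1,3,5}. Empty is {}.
Answer: {3,4,5}

Derivation:
Constraint 1 (W != U) on D(W)={5,7,8} D(U)={3,4,5,6,7,8}: no change
Constraint 2 (U + Z = W) on D(U)={3,4,5,6,7,8} D(Z)={3,4,5,6,7,8} D(W)={5,7,8}: U {3,4,5,6,7,8}->{3,4,5}; Z {3,4,5,6,7,8}->{3,4,5}; W {5,7,8}->{7,8}
So after constraint 2: D(U) = {3,4,5}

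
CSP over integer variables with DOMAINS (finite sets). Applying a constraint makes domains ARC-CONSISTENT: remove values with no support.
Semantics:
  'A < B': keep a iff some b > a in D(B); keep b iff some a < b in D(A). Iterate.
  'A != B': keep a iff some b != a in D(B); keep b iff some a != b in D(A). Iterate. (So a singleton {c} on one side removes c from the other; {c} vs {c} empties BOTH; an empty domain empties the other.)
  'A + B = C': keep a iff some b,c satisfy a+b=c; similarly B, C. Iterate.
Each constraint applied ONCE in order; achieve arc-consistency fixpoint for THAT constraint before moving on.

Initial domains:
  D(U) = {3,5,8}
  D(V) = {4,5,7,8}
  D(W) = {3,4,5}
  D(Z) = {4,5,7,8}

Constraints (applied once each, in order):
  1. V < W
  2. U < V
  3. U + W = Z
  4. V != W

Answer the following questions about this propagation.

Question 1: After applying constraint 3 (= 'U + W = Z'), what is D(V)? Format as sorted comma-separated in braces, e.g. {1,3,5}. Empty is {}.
Constraint 1 (V < W) on D(V)={4,5,7,8} D(W)={3,4,5}: V {4,5,7,8}->{4}; W {3,4,5}->{5}
Constraint 2 (U < V) on D(U)={3,5,8} D(V)={4}: U {3,5,8}->{3}
Constraint 3 (U + W = Z) on D(U)={3} D(W)={5} D(Z)={4,5,7,8}: Z {4,5,7,8}->{8}
So after constraint 3: D(V) = {4}

Answer: {4}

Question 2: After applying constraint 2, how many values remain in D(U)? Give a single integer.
Constraint 1 (V < W) on D(V)={4,5,7,8} D(W)={3,4,5}: V {4,5,7,8}->{4}; W {3,4,5}->{5}
Constraint 2 (U < V) on D(U)={3,5,8} D(V)={4}: U {3,5,8}->{3}
So after constraint 2: D(U)={3}, size = 1

Answer: 1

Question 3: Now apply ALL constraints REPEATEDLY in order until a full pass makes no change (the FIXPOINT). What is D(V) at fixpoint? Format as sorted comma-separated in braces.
Answer: {4}

Derivation:
pass 0 (initial): D(V)={4,5,7,8}
pass 1: U {3,5,8}->{3}; V {4,5,7,8}->{4}; W {3,4,5}->{5}; Z {4,5,7,8}->{8}
pass 2: no change
Fixpoint after 2 passes: D(V) = {4}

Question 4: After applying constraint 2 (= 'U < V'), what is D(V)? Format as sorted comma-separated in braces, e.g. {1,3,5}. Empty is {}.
Constraint 1 (V < W) on D(V)={4,5,7,8} D(W)={3,4,5}: V {4,5,7,8}->{4}; W {3,4,5}->{5}
Constraint 2 (U < V) on D(U)={3,5,8} D(V)={4}: U {3,5,8}->{3}
So after constraint 2: D(V) = {4}

Answer: {4}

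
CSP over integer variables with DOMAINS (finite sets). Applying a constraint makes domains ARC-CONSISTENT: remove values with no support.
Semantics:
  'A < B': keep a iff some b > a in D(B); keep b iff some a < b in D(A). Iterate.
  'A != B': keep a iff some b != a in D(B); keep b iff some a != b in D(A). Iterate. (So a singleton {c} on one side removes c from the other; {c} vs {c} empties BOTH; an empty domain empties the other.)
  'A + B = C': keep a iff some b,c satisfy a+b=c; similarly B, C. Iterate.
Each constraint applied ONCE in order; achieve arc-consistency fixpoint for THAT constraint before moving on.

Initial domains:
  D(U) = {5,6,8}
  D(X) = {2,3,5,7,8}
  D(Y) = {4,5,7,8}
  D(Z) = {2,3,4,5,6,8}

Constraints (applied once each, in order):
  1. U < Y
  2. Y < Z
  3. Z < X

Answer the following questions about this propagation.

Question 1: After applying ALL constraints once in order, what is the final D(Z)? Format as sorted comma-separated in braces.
Constraint 1 (U < Y) on D(U)={5,6,8} D(Y)={4,5,7,8}: U {5,6,8}->{5,6}; Y {4,5,7,8}->{7,8}
Constraint 2 (Y < Z) on D(Y)={7,8} D(Z)={2,3,4,5,6,8}: Y {7,8}->{7}; Z {2,3,4,5,6,8}->{8}
Constraint 3 (Z < X) on D(Z)={8} D(X)={2,3,5,7,8}: Z {8}->{}; X {2,3,5,7,8}->{}
So after all 3 constraints: D(Z) = {}

Answer: {}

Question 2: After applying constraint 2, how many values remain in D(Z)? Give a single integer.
Constraint 1 (U < Y) on D(U)={5,6,8} D(Y)={4,5,7,8}: U {5,6,8}->{5,6}; Y {4,5,7,8}->{7,8}
Constraint 2 (Y < Z) on D(Y)={7,8} D(Z)={2,3,4,5,6,8}: Y {7,8}->{7}; Z {2,3,4,5,6,8}->{8}
So after constraint 2: D(Z)={8}, size = 1

Answer: 1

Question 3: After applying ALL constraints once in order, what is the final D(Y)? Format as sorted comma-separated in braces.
Answer: {7}

Derivation:
Constraint 1 (U < Y) on D(U)={5,6,8} D(Y)={4,5,7,8}: U {5,6,8}->{5,6}; Y {4,5,7,8}->{7,8}
Constraint 2 (Y < Z) on D(Y)={7,8} D(Z)={2,3,4,5,6,8}: Y {7,8}->{7}; Z {2,3,4,5,6,8}->{8}
Constraint 3 (Z < X) on D(Z)={8} D(X)={2,3,5,7,8}: Z {8}->{}; X {2,3,5,7,8}->{}
So after all 3 constraints: D(Y) = {7}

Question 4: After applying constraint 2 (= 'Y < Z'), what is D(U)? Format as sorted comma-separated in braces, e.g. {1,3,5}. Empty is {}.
Answer: {5,6}

Derivation:
Constraint 1 (U < Y) on D(U)={5,6,8} D(Y)={4,5,7,8}: U {5,6,8}->{5,6}; Y {4,5,7,8}->{7,8}
Constraint 2 (Y < Z) on D(Y)={7,8} D(Z)={2,3,4,5,6,8}: Y {7,8}->{7}; Z {2,3,4,5,6,8}->{8}
So after constraint 2: D(U) = {5,6}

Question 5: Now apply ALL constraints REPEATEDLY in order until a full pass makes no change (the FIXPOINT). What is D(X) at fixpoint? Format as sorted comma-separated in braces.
Answer: {}

Derivation:
pass 0 (initial): D(X)={2,3,5,7,8}
pass 1: U {5,6,8}->{5,6}; X {2,3,5,7,8}->{}; Y {4,5,7,8}->{7}; Z {2,3,4,5,6,8}->{}
pass 2: Y {7}->{}
pass 3: U {5,6}->{}
pass 4: no change
Fixpoint after 4 passes: D(X) = {}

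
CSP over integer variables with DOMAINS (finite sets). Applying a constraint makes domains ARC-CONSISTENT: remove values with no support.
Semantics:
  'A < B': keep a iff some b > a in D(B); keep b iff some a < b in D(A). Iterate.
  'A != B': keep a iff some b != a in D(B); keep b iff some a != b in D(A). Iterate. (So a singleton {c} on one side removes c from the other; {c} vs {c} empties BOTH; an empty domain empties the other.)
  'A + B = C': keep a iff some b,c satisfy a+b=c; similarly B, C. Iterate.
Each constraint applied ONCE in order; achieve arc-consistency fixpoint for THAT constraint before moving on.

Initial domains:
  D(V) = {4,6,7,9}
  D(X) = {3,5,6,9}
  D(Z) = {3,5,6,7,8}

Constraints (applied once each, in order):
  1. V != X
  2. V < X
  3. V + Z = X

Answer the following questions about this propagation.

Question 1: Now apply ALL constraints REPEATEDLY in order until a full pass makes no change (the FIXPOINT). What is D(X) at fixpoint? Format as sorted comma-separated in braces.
pass 0 (initial): D(X)={3,5,6,9}
pass 1: V {4,6,7,9}->{4,6}; X {3,5,6,9}->{9}; Z {3,5,6,7,8}->{3,5}
pass 2: no change
Fixpoint after 2 passes: D(X) = {9}

Answer: {9}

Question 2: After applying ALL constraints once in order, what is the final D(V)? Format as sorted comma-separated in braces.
Answer: {4,6}

Derivation:
Constraint 1 (V != X) on D(V)={4,6,7,9} D(X)={3,5,6,9}: no change
Constraint 2 (V < X) on D(V)={4,6,7,9} D(X)={3,5,6,9}: V {4,6,7,9}->{4,6,7}; X {3,5,6,9}->{5,6,9}
Constraint 3 (V + Z = X) on D(V)={4,6,7} D(Z)={3,5,6,7,8} D(X)={5,6,9}: V {4,6,7}->{4,6}; Z {3,5,6,7,8}->{3,5}; X {5,6,9}->{9}
So after all 3 constraints: D(V) = {4,6}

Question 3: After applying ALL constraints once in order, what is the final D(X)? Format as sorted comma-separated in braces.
Constraint 1 (V != X) on D(V)={4,6,7,9} D(X)={3,5,6,9}: no change
Constraint 2 (V < X) on D(V)={4,6,7,9} D(X)={3,5,6,9}: V {4,6,7,9}->{4,6,7}; X {3,5,6,9}->{5,6,9}
Constraint 3 (V + Z = X) on D(V)={4,6,7} D(Z)={3,5,6,7,8} D(X)={5,6,9}: V {4,6,7}->{4,6}; Z {3,5,6,7,8}->{3,5}; X {5,6,9}->{9}
So after all 3 constraints: D(X) = {9}

Answer: {9}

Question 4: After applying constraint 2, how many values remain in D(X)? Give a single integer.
Constraint 1 (V != X) on D(V)={4,6,7,9} D(X)={3,5,6,9}: no change
Constraint 2 (V < X) on D(V)={4,6,7,9} D(X)={3,5,6,9}: V {4,6,7,9}->{4,6,7}; X {3,5,6,9}->{5,6,9}
So after constraint 2: D(X)={5,6,9}, size = 3

Answer: 3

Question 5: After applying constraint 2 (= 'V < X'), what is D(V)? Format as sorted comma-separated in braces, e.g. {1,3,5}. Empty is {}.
Constraint 1 (V != X) on D(V)={4,6,7,9} D(X)={3,5,6,9}: no change
Constraint 2 (V < X) on D(V)={4,6,7,9} D(X)={3,5,6,9}: V {4,6,7,9}->{4,6,7}; X {3,5,6,9}->{5,6,9}
So after constraint 2: D(V) = {4,6,7}

Answer: {4,6,7}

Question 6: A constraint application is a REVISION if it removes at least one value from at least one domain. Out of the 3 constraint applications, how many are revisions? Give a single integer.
Answer: 2

Derivation:
Constraint 1 (V != X) on D(V)={4,6,7,9} D(X)={3,5,6,9}: no change => not a revision
Constraint 2 (V < X) on D(V)={4,6,7,9} D(X)={3,5,6,9}: V {4,6,7,9}->{4,6,7}; X {3,5,6,9}->{5,6,9} => REVISION
Constraint 3 (V + Z = X) on D(V)={4,6,7} D(Z)={3,5,6,7,8} D(X)={5,6,9}: V {4,6,7}->{4,6}; Z {3,5,6,7,8}->{3,5}; X {5,6,9}->{9} => REVISION
Total revisions = 2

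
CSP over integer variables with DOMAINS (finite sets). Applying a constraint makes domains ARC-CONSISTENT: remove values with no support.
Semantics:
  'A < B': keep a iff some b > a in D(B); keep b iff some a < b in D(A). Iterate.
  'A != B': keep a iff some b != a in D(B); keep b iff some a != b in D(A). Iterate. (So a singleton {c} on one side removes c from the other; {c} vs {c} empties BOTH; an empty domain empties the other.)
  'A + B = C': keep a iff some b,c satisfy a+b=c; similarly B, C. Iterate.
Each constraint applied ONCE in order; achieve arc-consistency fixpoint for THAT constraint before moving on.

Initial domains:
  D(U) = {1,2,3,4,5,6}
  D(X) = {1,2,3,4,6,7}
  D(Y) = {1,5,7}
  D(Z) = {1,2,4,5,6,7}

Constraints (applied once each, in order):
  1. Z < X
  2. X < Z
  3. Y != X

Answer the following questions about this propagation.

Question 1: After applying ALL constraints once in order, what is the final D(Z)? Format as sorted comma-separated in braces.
Answer: {4,5,6}

Derivation:
Constraint 1 (Z < X) on D(Z)={1,2,4,5,6,7} D(X)={1,2,3,4,6,7}: Z {1,2,4,5,6,7}->{1,2,4,5,6}; X {1,2,3,4,6,7}->{2,3,4,6,7}
Constraint 2 (X < Z) on D(X)={2,3,4,6,7} D(Z)={1,2,4,5,6}: X {2,3,4,6,7}->{2,3,4}; Z {1,2,4,5,6}->{4,5,6}
Constraint 3 (Y != X) on D(Y)={1,5,7} D(X)={2,3,4}: no change
So after all 3 constraints: D(Z) = {4,5,6}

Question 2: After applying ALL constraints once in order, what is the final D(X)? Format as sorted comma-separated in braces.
Answer: {2,3,4}

Derivation:
Constraint 1 (Z < X) on D(Z)={1,2,4,5,6,7} D(X)={1,2,3,4,6,7}: Z {1,2,4,5,6,7}->{1,2,4,5,6}; X {1,2,3,4,6,7}->{2,3,4,6,7}
Constraint 2 (X < Z) on D(X)={2,3,4,6,7} D(Z)={1,2,4,5,6}: X {2,3,4,6,7}->{2,3,4}; Z {1,2,4,5,6}->{4,5,6}
Constraint 3 (Y != X) on D(Y)={1,5,7} D(X)={2,3,4}: no change
So after all 3 constraints: D(X) = {2,3,4}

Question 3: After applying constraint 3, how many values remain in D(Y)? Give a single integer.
Answer: 3

Derivation:
Constraint 1 (Z < X) on D(Z)={1,2,4,5,6,7} D(X)={1,2,3,4,6,7}: Z {1,2,4,5,6,7}->{1,2,4,5,6}; X {1,2,3,4,6,7}->{2,3,4,6,7}
Constraint 2 (X < Z) on D(X)={2,3,4,6,7} D(Z)={1,2,4,5,6}: X {2,3,4,6,7}->{2,3,4}; Z {1,2,4,5,6}->{4,5,6}
Constraint 3 (Y != X) on D(Y)={1,5,7} D(X)={2,3,4}: no change
So after constraint 3: D(Y)={1,5,7}, size = 3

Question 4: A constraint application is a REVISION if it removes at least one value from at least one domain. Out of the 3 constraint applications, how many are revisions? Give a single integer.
Answer: 2

Derivation:
Constraint 1 (Z < X) on D(Z)={1,2,4,5,6,7} D(X)={1,2,3,4,6,7}: Z {1,2,4,5,6,7}->{1,2,4,5,6}; X {1,2,3,4,6,7}->{2,3,4,6,7} => REVISION
Constraint 2 (X < Z) on D(X)={2,3,4,6,7} D(Z)={1,2,4,5,6}: X {2,3,4,6,7}->{2,3,4}; Z {1,2,4,5,6}->{4,5,6} => REVISION
Constraint 3 (Y != X) on D(Y)={1,5,7} D(X)={2,3,4}: no change => not a revision
Total revisions = 2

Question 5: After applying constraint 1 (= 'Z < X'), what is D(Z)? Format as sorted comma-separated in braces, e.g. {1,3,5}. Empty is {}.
Answer: {1,2,4,5,6}

Derivation:
Constraint 1 (Z < X) on D(Z)={1,2,4,5,6,7} D(X)={1,2,3,4,6,7}: Z {1,2,4,5,6,7}->{1,2,4,5,6}; X {1,2,3,4,6,7}->{2,3,4,6,7}
So after constraint 1: D(Z) = {1,2,4,5,6}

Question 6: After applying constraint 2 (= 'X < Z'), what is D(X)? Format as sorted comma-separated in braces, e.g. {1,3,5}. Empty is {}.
Constraint 1 (Z < X) on D(Z)={1,2,4,5,6,7} D(X)={1,2,3,4,6,7}: Z {1,2,4,5,6,7}->{1,2,4,5,6}; X {1,2,3,4,6,7}->{2,3,4,6,7}
Constraint 2 (X < Z) on D(X)={2,3,4,6,7} D(Z)={1,2,4,5,6}: X {2,3,4,6,7}->{2,3,4}; Z {1,2,4,5,6}->{4,5,6}
So after constraint 2: D(X) = {2,3,4}

Answer: {2,3,4}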